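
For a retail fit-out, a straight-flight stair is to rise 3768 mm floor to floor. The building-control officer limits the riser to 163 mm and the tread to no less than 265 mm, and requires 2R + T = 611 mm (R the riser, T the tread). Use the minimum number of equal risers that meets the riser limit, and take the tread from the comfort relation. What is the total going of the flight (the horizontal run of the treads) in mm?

3768 / 163 = 23.12, so 24 risers are needed.
R = 3768 ÷ 24 = 157 mm.
T = 611 − 2·157 = 297 mm, which satisfies the 265 mm minimum.
24 risers give 23 treads; going = 23 × 297 = 6831 mm.

6831 mm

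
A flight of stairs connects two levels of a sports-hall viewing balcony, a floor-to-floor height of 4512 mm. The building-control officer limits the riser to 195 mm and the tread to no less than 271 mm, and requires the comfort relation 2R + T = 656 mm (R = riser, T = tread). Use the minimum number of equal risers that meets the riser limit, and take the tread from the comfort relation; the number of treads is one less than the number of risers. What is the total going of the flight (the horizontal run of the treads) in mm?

6440 mm

⌈4512/195⌉ = 24 risers.
Riser R = 4512 / 24 = 188 mm, within the 195 mm limit.
T = 656 − 2·188 = 280 mm, which satisfies the 271 mm minimum.
Treads = 24 − 1 = 23; going = 23 × 280 = 6440 mm.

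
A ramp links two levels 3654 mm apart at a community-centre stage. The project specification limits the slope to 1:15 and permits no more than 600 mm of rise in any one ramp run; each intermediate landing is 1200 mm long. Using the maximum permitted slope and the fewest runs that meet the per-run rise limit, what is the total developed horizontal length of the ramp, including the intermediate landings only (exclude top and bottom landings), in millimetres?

62010 mm

⌈3654/600⌉ = 7 ramp runs. That means 6 intermediate landings.
Horizontal run for 3654 mm of rise at 1:15 is 3654 × 15 = 54810 mm.
Intermediate landings: 6 × 1200 = 7200 mm.
Developed length = 54810 + 7200 = 62010 mm.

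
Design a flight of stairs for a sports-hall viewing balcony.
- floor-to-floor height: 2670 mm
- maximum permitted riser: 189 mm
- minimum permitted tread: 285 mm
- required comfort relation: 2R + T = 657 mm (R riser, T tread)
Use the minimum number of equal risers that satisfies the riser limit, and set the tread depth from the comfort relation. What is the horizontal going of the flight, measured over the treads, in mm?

4214 mm

2670 / 189 = 14.127 → round up to 15 risers.
Riser R = 2670 / 15 = 178 mm, within the 189 mm limit.
Tread T = 657 − 2 × 178 = 301 mm (≥ 285 mm).
15 risers give 14 treads; going = 14 × 301 = 4214 mm.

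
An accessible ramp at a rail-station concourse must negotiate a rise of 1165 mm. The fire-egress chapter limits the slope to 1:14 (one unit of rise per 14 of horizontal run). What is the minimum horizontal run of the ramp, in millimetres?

At 1:14 the run is 14 × 1165 = 16310 mm.

16310 mm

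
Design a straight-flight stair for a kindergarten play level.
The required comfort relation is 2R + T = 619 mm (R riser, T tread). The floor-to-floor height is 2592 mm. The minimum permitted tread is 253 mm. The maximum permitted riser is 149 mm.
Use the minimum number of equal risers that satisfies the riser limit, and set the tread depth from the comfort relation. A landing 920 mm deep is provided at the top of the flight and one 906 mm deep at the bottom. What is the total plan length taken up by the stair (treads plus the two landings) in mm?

7453 mm

2592 / 149 = 17.396 → round up to 18 risers.
R = 2592 ÷ 18 = 144 mm.
Tread T = 619 − 2 × 144 = 331 mm (≥ 253 mm).
18 risers give 17 treads; going = 17 × 331 = 5627 mm.
Add landings: 5627 + 920 + 906 = 7453 mm.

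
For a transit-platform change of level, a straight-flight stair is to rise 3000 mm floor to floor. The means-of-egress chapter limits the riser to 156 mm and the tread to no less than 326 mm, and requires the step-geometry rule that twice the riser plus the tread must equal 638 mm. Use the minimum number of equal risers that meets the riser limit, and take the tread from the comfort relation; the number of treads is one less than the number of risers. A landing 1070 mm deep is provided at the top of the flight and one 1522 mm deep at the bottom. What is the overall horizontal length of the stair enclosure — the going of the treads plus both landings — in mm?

3000 / 156 = 19.231 → round up to 20 risers.
Riser R = 3000 / 20 = 150 mm, within the 156 mm limit.
From 2R + T = 638: T = 638 − 300 = 338 mm.
20 risers give 19 treads; going = 19 × 338 = 6422 mm.
Enclosure = 6422 + 1070 + 1522 = 9014 mm.

9014 mm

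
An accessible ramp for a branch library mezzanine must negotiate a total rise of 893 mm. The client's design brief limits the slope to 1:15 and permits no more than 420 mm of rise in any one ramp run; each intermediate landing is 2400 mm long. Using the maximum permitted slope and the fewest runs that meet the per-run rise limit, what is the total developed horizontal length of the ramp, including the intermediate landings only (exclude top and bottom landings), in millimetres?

18195 mm

⌈893/420⌉ = 3 ramp runs. That means 2 intermediate landings.
Horizontal run for 893 mm of rise at 1:15 is 893 × 15 = 13395 mm.
2 intermediate landings contribute 2 × 2400 = 4800 mm.
Total developed length = 13395 + 4800 = 18195 mm.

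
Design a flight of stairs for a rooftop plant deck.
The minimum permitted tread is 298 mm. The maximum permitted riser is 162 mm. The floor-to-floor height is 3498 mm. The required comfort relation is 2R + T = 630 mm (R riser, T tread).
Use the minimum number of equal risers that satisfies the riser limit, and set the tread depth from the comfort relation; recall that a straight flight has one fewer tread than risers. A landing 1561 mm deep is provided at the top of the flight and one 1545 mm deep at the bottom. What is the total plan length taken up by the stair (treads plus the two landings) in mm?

At most 162 each: 3498/162 = 21.59, giving 22 risers.
R = 3498 ÷ 22 = 159 mm.
From 2R + T = 630: T = 630 − 318 = 312 mm.
Going = (22 − 1) × 312 = 6552 mm.
Enclosure = 6552 + 1561 + 1545 = 9658 mm.

9658 mm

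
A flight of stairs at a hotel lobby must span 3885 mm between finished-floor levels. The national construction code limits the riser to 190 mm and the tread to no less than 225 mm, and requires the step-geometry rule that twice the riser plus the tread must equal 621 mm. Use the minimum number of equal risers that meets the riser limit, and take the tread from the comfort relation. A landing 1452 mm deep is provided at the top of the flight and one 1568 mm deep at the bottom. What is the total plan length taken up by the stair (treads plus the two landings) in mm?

8040 mm

⌈3885/190⌉ = 21 risers.
Each riser is 3885/21 = 185 mm (≤ 190 mm).
From 2R + T = 621: T = 621 − 370 = 251 mm.
Treads = 21 − 1 = 20; going = 20 × 251 = 5020 mm.
Add landings: 5020 + 1452 + 1568 = 8040 mm.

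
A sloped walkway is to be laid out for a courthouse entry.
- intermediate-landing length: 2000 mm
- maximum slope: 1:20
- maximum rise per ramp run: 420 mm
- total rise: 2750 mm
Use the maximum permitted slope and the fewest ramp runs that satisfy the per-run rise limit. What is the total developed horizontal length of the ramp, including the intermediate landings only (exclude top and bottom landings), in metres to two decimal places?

2750 / 420 = 6.548 → round up to 7 ramp runs. That means 6 intermediate landings.
Horizontal run for 2750 mm of rise at 1:20 is 2750 × 20 = 55000 mm.
Intermediate landings: 6 × 2000 = 12000 mm.
Developed length = 55000 + 12000 = 67000 mm.
= 67.00 m.

67.00 m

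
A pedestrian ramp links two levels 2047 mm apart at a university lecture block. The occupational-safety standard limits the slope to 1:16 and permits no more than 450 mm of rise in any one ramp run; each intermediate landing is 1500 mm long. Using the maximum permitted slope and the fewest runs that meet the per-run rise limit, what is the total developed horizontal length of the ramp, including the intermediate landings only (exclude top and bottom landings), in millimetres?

38752 mm

2047 / 450 = 4.549 → round up to 5 ramp runs. That means 4 intermediate landings.
Ramp run (horizontal) at 1:16: 2047 × 16 = 32752 mm.
Intermediate landings: 4 × 1500 = 6000 mm.
Developed length = 32752 + 6000 = 38752 mm.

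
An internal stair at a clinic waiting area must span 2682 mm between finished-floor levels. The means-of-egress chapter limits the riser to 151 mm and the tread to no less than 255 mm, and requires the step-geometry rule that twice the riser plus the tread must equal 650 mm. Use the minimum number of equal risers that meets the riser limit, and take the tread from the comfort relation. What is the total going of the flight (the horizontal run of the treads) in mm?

5984 mm

At most 151 each: 2682/151 = 17.76, giving 18 risers.
Riser R = 2682 / 18 = 149 mm, within the 151 mm limit.
T = 650 − 2·149 = 352 mm, which satisfies the 255 mm minimum.
Treads = 18 − 1 = 17; going = 17 × 352 = 5984 mm.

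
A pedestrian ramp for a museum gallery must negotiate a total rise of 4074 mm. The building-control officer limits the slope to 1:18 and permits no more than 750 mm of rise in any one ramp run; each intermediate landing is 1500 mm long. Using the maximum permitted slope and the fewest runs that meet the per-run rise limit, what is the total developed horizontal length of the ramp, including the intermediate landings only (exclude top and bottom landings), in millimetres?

At most 750 each: 4074/750 = 5.43, giving 6 ramp runs. That means 5 intermediate landings.
Ramp run (horizontal) at 1:18: 4074 × 18 = 73332 mm.
Intermediate landings: 5 × 1500 = 7500 mm.
Developed length = 73332 + 7500 = 80832 mm.

80832 mm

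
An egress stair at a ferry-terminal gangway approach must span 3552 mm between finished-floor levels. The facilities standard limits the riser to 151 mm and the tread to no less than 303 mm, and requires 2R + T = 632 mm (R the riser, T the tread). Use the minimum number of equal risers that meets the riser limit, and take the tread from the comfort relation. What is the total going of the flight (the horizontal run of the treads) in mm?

7728 mm

⌈3552/151⌉ = 24 risers.
Each riser is 3552/24 = 148 mm (≤ 151 mm).
From 2R + T = 632: T = 632 − 296 = 336 mm.
24 risers give 23 treads; going = 23 × 336 = 7728 mm.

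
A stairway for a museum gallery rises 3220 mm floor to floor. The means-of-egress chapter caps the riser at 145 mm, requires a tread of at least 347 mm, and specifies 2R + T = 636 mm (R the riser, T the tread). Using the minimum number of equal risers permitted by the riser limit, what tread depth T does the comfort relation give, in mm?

356 mm

3220 / 145 = 22.207 → round up to 23 risers.
Riser R = 3220 / 23 = 140 mm, within the 145 mm limit.
Tread T = 636 − 2 × 140 = 356 mm (≥ 347 mm).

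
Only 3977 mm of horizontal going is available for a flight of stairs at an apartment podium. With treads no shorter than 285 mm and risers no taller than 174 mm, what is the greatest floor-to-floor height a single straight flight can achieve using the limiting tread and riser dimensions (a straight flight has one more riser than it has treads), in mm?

Treads that fit: ⌊3977 / 285⌋ = 13.
Risers = treads + 1 = 14.
Maximum height = 14 × 174 = 2436 mm.

2436 mm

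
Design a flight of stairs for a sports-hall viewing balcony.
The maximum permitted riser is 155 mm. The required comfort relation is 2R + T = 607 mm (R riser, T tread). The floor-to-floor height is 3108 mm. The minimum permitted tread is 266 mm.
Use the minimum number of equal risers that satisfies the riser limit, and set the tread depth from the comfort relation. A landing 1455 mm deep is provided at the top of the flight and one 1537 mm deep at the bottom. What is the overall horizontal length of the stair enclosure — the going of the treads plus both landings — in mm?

At most 155 each: 3108/155 = 20.05, giving 21 risers.
Riser R = 3108 / 21 = 148 mm, within the 155 mm limit.
T = 607 − 2·148 = 311 mm, which satisfies the 266 mm minimum.
Going = (21 − 1) × 311 = 6220 mm.
Add landings: 6220 + 1455 + 1537 = 9212 mm.

9212 mm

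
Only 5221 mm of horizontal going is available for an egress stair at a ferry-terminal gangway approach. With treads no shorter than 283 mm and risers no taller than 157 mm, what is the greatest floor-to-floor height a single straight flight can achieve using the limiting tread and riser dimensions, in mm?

2983 mm

5221 / 283 = 18.45, so 18 treads fit.
Risers = treads + 1 = 19.
Maximum height = 19 × 157 = 2983 mm.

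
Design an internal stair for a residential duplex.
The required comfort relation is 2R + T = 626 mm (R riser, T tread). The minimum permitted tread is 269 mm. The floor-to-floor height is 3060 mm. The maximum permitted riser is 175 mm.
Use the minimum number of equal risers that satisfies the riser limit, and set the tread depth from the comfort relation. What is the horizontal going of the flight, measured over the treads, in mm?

4862 mm

3060 / 175 = 17.486 → round up to 18 risers.
R = 3060 ÷ 18 = 170 mm.
Tread T = 626 − 2 × 170 = 286 mm (≥ 269 mm).
Treads = 18 − 1 = 17; going = 17 × 286 = 4862 mm.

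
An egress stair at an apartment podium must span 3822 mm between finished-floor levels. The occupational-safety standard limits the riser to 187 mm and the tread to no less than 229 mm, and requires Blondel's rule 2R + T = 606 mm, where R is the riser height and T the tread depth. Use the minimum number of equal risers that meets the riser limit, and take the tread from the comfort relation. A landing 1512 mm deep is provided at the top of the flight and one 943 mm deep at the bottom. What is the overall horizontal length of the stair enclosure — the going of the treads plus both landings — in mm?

7295 mm

3822 / 187 = 20.439 → round up to 21 risers.
R = 3822 ÷ 21 = 182 mm.
Tread T = 606 − 2 × 182 = 242 mm (≥ 229 mm).
Treads = 21 − 1 = 20; going = 20 × 242 = 4840 mm.
Enclosure = 4840 + 1512 + 943 = 7295 mm.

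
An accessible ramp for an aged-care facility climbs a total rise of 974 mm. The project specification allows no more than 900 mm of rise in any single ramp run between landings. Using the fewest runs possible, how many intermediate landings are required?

1 intermediate landings

⌈974/900⌉ = 2 ramp runs.
2 runs are separated by 1 intermediate landings.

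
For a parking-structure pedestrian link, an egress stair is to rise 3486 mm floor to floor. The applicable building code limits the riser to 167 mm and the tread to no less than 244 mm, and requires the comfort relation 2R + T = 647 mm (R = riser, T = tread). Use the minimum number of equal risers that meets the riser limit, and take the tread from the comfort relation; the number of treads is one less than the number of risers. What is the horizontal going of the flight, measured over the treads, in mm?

⌈3486/167⌉ = 21 risers.
R = 3486 ÷ 21 = 166 mm.
Tread T = 647 − 2 × 166 = 315 mm (≥ 244 mm).
Going = (21 − 1) × 315 = 6300 mm.

6300 mm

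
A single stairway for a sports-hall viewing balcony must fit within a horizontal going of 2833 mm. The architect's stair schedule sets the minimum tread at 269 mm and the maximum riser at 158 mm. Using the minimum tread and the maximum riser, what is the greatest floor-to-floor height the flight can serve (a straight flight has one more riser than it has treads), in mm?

2833 / 269 = 10.53, so 10 treads fit.
Risers = treads + 1 = 11.
Maximum height = 11 × 158 = 1738 mm.

1738 mm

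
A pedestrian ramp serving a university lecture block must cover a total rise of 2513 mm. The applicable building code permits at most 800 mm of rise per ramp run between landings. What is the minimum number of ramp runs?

4 runs

⌈2513/800⌉ = 4 ramp runs.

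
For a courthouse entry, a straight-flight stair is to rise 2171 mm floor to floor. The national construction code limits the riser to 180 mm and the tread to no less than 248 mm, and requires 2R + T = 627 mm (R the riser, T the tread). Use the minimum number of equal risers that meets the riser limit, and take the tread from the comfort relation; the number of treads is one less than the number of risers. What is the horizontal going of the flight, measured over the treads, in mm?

3516 mm

⌈2171/180⌉ = 13 risers.
Each riser is 2171/13 = 167 mm (≤ 180 mm).
From 2R + T = 627: T = 627 − 334 = 293 mm.
Going = (13 − 1) × 293 = 3516 mm.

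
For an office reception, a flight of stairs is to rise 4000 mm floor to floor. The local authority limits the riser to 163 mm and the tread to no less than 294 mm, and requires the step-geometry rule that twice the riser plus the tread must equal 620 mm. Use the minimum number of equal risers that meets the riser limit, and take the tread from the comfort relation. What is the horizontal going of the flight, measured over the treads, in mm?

7200 mm

At most 163 each: 4000/163 = 24.54, giving 25 risers.
Riser R = 4000 / 25 = 160 mm, within the 163 mm limit.
T = 620 − 2·160 = 300 mm, which satisfies the 294 mm minimum.
25 risers give 24 treads; going = 24 × 300 = 7200 mm.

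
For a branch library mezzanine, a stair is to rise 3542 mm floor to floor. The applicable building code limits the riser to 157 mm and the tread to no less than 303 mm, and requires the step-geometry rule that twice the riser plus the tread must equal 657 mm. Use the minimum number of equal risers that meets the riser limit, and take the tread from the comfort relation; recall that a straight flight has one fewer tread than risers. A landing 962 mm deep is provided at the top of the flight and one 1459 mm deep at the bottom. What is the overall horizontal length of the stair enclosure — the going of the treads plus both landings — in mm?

10099 mm

3542 / 157 = 22.56, so 23 risers are needed.
Riser R = 3542 / 23 = 154 mm, within the 157 mm limit.
Tread T = 657 − 2 × 154 = 349 mm (≥ 303 mm).
Going = (23 − 1) × 349 = 7678 mm.
Add landings: 7678 + 962 + 1459 = 10099 mm.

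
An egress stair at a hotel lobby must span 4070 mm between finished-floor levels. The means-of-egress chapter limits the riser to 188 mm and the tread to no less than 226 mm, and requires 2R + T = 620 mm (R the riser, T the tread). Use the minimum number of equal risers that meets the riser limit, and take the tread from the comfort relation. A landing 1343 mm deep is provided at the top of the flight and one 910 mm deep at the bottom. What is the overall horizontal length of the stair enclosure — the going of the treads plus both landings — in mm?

⌈4070/188⌉ = 22 risers.
Each riser is 4070/22 = 185 mm (≤ 188 mm).
Tread T = 620 − 2 × 185 = 250 mm (≥ 226 mm).
Going = (22 − 1) × 250 = 5250 mm.
Add landings: 5250 + 1343 + 910 = 7503 mm.

7503 mm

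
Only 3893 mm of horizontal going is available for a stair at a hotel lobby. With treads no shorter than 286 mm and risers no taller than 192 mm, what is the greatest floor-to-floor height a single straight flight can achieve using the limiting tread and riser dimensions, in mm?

2688 mm

3893 / 286 = 13.61, so 13 treads fit.
Risers = treads + 1 = 14.
Maximum height = 14 × 192 = 2688 mm.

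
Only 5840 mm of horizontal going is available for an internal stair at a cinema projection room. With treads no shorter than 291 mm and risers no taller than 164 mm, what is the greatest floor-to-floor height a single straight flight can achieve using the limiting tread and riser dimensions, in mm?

3444 mm

Treads that fit: ⌊5840 / 291⌋ = 20.
Risers = treads + 1 = 21.
Maximum height = 21 × 164 = 3444 mm.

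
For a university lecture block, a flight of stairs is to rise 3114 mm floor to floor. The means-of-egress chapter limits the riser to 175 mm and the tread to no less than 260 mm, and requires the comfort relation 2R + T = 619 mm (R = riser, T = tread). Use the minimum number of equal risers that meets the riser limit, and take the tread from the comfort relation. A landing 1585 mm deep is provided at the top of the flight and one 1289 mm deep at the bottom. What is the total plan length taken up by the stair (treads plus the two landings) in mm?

7515 mm

3114 / 175 = 17.79, so 18 risers are needed.
R = 3114 ÷ 18 = 173 mm.
T = 619 − 2·173 = 273 mm, which satisfies the 260 mm minimum.
Treads = 18 − 1 = 17; going = 17 × 273 = 4641 mm.
Add landings: 4641 + 1585 + 1289 = 7515 mm.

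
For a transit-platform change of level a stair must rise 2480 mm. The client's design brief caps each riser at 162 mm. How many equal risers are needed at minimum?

16 risers

2480 / 162 = 15.309 → round up to 16 risers.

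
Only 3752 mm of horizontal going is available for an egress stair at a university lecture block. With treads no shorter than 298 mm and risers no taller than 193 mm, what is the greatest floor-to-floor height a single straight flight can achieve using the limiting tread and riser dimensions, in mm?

3752 / 298 = 12.59, so 12 treads fit.
Risers = treads + 1 = 13.
Maximum height = 13 × 193 = 2509 mm.

2509 mm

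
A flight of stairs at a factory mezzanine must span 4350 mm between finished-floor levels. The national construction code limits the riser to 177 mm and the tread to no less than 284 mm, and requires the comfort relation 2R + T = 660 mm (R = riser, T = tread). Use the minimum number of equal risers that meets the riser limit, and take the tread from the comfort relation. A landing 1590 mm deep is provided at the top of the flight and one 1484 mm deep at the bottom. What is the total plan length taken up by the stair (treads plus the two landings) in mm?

4350 / 177 = 24.576 → round up to 25 risers.
R = 4350 ÷ 25 = 174 mm.
T = 660 − 2·174 = 312 mm, which satisfies the 284 mm minimum.
25 risers give 24 treads; going = 24 × 312 = 7488 mm.
Add landings: 7488 + 1590 + 1484 = 10562 mm.

10562 mm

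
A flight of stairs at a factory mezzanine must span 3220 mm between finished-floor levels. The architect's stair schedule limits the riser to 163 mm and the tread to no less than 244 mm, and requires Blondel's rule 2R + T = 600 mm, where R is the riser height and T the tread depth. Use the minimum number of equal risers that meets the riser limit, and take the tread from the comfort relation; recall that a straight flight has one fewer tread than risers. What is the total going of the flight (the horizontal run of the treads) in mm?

5282 mm

3220 / 163 = 19.75, so 20 risers are needed.
Each riser is 3220/20 = 161 mm (≤ 163 mm).
Tread T = 600 − 2 × 161 = 278 mm (≥ 244 mm).
20 risers give 19 treads; going = 19 × 278 = 5282 mm.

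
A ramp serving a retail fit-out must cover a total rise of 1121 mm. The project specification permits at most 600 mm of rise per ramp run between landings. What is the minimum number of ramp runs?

2 runs

1121 / 600 = 1.868 → round up to 2 ramp runs.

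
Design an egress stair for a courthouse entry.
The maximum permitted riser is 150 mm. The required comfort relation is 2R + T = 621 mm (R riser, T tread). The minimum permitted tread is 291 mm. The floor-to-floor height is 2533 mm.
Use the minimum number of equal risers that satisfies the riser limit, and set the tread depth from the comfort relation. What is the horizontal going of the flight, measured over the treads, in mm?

5168 mm

⌈2533/150⌉ = 17 risers.
R = 2533 ÷ 17 = 149 mm.
From 2R + T = 621: T = 621 − 298 = 323 mm.
17 risers give 16 treads; going = 16 × 323 = 5168 mm.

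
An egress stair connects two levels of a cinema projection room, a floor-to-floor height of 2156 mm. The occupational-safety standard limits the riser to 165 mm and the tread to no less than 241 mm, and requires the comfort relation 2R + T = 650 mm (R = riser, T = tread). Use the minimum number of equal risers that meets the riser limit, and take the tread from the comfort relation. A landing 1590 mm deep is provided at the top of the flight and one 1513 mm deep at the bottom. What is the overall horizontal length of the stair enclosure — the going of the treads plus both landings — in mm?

2156 / 165 = 13.07, so 14 risers are needed.
Each riser is 2156/14 = 154 mm (≤ 165 mm).
T = 650 − 2·154 = 342 mm, which satisfies the 241 mm minimum.
14 risers give 13 treads; going = 13 × 342 = 4446 mm.
Enclosure = 4446 + 1590 + 1513 = 7549 mm.

7549 mm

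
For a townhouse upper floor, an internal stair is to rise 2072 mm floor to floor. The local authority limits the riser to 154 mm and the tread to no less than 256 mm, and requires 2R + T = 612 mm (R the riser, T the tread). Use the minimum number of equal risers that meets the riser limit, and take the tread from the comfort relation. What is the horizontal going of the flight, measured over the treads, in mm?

4108 mm

⌈2072/154⌉ = 14 risers.
R = 2072 ÷ 14 = 148 mm.
Tread T = 612 − 2 × 148 = 316 mm (≥ 256 mm).
Going = (14 − 1) × 316 = 4108 mm.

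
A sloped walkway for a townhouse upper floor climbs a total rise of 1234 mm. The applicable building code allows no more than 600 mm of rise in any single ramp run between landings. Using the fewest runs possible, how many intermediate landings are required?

1234 / 600 = 2.06, so 3 ramp runs are needed.
3 runs are separated by 2 intermediate landings.

2 intermediate landings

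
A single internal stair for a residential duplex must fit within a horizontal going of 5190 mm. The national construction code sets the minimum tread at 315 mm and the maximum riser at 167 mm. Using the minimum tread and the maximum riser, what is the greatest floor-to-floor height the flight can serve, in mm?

2839 mm

5190 / 315 = 16.48, so 16 treads fit.
Risers = treads + 1 = 17.
Maximum height = 17 × 167 = 2839 mm.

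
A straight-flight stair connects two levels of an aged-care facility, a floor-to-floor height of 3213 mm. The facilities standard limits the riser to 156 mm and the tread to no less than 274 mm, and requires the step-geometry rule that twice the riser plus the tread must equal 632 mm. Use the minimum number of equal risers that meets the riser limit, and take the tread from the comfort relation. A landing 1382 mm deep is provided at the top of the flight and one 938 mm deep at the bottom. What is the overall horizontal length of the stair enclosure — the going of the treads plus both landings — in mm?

⌈3213/156⌉ = 21 risers.
Each riser is 3213/21 = 153 mm (≤ 156 mm).
T = 632 − 2·153 = 326 mm, which satisfies the 274 mm minimum.
21 risers give 20 treads; going = 20 × 326 = 6520 mm.
Enclosure = 6520 + 1382 + 938 = 8840 mm.

8840 mm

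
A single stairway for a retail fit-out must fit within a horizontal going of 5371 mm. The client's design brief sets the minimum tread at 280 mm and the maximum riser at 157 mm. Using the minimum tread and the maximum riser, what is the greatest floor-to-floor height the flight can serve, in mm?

3140 mm

Treads that fit: ⌊5371 / 280⌋ = 19.
Risers = treads + 1 = 20.
Maximum height = 20 × 157 = 3140 mm.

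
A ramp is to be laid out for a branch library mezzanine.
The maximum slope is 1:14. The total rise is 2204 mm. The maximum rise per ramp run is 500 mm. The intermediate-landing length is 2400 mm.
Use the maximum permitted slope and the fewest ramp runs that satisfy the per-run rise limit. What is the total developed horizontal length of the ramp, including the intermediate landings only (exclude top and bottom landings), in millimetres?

2204 / 500 = 4.408 → round up to 5 ramp runs. That means 4 intermediate landings.
Ramp run (horizontal) at 1:14: 2204 × 14 = 30856 mm.
4 intermediate landings contribute 4 × 2400 = 9600 mm.
Developed length = 30856 + 9600 = 40456 mm.

40456 mm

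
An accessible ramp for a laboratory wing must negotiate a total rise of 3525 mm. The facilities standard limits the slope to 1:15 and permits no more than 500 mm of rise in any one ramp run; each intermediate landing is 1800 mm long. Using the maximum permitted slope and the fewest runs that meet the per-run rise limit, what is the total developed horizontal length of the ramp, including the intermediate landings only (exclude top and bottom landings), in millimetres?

At most 500 each: 3525/500 = 7.05, giving 8 ramp runs. That means 7 intermediate landings.
Ramp run (horizontal) at 1:15: 3525 × 15 = 52875 mm.
Intermediate landings: 7 × 1800 = 12600 mm.
Total developed length = 52875 + 12600 = 65475 mm.

65475 mm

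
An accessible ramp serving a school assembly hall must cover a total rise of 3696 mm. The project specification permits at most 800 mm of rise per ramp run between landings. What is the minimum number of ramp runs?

⌈3696/800⌉ = 5 ramp runs.

5 runs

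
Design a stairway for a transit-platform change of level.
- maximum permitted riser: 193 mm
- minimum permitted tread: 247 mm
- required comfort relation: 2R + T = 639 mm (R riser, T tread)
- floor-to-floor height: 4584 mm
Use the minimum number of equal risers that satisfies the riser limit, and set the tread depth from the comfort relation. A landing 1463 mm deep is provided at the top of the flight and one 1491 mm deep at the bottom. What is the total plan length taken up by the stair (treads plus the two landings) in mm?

4584 / 193 = 23.751 → round up to 24 risers.
Each riser is 4584/24 = 191 mm (≤ 193 mm).
From 2R + T = 639: T = 639 − 382 = 257 mm.
Going = (24 − 1) × 257 = 5911 mm.
Add landings: 5911 + 1463 + 1491 = 8865 mm.

8865 mm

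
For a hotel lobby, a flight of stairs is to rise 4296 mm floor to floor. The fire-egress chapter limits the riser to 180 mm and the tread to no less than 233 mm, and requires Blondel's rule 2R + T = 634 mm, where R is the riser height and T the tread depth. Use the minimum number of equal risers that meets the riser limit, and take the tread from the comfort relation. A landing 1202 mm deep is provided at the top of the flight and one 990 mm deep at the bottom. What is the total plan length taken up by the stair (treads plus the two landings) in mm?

8540 mm

At most 180 each: 4296/180 = 23.87, giving 24 risers.
R = 4296 ÷ 24 = 179 mm.
From 2R + T = 634: T = 634 − 358 = 276 mm.
24 risers give 23 treads; going = 23 × 276 = 6348 mm.
Add landings: 6348 + 1202 + 990 = 8540 mm.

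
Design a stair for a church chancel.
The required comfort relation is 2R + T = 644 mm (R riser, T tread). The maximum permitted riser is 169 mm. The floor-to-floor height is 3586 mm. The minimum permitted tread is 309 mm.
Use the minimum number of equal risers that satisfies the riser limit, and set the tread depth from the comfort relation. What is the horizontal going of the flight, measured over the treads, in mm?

3586 / 169 = 21.22, so 22 risers are needed.
Riser R = 3586 / 22 = 163 mm, within the 169 mm limit.
Tread T = 644 − 2 × 163 = 318 mm (≥ 309 mm).
22 risers give 21 treads; going = 21 × 318 = 6678 mm.

6678 mm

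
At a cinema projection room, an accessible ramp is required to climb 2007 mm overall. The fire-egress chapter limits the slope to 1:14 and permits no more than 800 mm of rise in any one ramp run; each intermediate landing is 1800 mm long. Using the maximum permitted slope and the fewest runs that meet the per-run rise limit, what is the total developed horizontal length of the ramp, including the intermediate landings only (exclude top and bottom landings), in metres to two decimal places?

31.70 m

⌈2007/800⌉ = 3 ramp runs. That means 2 intermediate landings.
Horizontal run for 2007 mm of rise at 1:14 is 2007 × 14 = 28098 mm.
Intermediate landings: 2 × 1800 = 3600 mm.
Developed length = 28098 + 3600 = 31698 mm.
= 31.70 m.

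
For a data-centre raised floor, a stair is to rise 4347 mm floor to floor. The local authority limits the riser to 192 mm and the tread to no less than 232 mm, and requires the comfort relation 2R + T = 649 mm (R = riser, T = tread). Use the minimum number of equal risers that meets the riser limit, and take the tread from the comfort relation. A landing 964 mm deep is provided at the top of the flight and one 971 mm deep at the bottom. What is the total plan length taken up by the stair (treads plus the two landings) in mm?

⌈4347/192⌉ = 23 risers.
R = 4347 ÷ 23 = 189 mm.
Tread T = 649 − 2 × 189 = 271 mm (≥ 232 mm).
Going = (23 − 1) × 271 = 5962 mm.
Add landings: 5962 + 964 + 971 = 7897 mm.

7897 mm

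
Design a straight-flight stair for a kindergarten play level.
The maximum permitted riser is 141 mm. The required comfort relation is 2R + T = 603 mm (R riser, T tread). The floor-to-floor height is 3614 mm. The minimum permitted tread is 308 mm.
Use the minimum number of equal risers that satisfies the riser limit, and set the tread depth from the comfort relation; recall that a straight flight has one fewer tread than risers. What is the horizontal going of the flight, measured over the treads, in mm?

8125 mm

3614 / 141 = 25.631 → round up to 26 risers.
Riser R = 3614 / 26 = 139 mm, within the 141 mm limit.
Tread T = 603 − 2 × 139 = 325 mm (≥ 308 mm).
26 risers give 25 treads; going = 25 × 325 = 8125 mm.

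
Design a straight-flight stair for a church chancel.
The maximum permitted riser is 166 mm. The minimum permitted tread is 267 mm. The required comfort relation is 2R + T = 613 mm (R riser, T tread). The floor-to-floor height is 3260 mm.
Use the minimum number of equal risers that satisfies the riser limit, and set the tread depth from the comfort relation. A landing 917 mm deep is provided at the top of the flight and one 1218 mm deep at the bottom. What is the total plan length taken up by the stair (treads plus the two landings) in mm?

⌈3260/166⌉ = 20 risers.
R = 3260 ÷ 20 = 163 mm.
Tread T = 613 − 2 × 163 = 287 mm (≥ 267 mm).
Treads = 20 − 1 = 19; going = 19 × 287 = 5453 mm.
Enclosure = 5453 + 917 + 1218 = 7588 mm.

7588 mm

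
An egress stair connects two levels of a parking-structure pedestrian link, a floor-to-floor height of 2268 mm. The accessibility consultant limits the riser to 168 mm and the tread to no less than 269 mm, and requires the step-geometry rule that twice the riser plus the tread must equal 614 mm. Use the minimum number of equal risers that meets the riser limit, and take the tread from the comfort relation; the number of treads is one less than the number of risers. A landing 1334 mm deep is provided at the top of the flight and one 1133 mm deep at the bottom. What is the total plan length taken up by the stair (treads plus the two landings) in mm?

⌈2268/168⌉ = 14 risers.
Each riser is 2268/14 = 162 mm (≤ 168 mm).
T = 614 − 2·162 = 290 mm, which satisfies the 269 mm minimum.
Treads = 14 − 1 = 13; going = 13 × 290 = 3770 mm.
Enclosure = 3770 + 1334 + 1133 = 6237 mm.

6237 mm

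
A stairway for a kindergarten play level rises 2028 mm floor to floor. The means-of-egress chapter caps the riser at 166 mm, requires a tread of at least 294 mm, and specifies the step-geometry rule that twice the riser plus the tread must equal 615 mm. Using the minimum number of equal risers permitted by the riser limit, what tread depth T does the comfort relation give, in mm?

303 mm

⌈2028/166⌉ = 13 risers.
Each riser is 2028/13 = 156 mm (≤ 166 mm).
T = 615 − 2·156 = 303 mm, which satisfies the 294 mm minimum.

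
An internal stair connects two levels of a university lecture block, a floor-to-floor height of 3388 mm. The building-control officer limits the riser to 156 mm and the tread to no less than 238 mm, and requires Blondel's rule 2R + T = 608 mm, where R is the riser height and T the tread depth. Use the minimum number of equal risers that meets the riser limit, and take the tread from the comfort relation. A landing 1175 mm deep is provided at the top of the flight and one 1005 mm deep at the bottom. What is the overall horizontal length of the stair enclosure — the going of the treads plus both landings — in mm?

⌈3388/156⌉ = 22 risers.
Each riser is 3388/22 = 154 mm (≤ 156 mm).
From 2R + T = 608: T = 608 − 308 = 300 mm.
22 risers give 21 treads; going = 21 × 300 = 6300 mm.
Enclosure = 6300 + 1175 + 1005 = 8480 mm.

8480 mm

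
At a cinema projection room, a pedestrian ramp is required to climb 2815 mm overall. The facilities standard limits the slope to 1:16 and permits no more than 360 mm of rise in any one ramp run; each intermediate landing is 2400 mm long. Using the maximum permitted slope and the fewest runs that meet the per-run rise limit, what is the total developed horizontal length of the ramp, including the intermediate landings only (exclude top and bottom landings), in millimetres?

61840 mm

⌈2815/360⌉ = 8 ramp runs. That means 7 intermediate landings.
Horizontal run for 2815 mm of rise at 1:16 is 2815 × 16 = 45040 mm.
7 intermediate landings contribute 7 × 2400 = 16800 mm.
Total developed length = 45040 + 16800 = 61840 mm.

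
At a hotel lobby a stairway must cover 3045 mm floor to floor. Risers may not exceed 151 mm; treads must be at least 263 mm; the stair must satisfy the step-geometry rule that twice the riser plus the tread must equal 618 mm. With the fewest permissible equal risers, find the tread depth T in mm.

328 mm

3045 / 151 = 20.166 → round up to 21 risers.
Each riser is 3045/21 = 145 mm (≤ 151 mm).
T = 618 − 2·145 = 328 mm, which satisfies the 263 mm minimum.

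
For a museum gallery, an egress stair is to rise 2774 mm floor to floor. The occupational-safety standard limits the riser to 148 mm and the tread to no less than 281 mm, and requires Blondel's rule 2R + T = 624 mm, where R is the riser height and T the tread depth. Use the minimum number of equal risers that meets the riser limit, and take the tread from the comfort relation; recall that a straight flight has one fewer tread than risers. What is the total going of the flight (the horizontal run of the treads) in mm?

5976 mm

At most 148 each: 2774/148 = 18.74, giving 19 risers.
R = 2774 ÷ 19 = 146 mm.
Tread T = 624 − 2 × 146 = 332 mm (≥ 281 mm).
Treads = 19 − 1 = 18; going = 18 × 332 = 5976 mm.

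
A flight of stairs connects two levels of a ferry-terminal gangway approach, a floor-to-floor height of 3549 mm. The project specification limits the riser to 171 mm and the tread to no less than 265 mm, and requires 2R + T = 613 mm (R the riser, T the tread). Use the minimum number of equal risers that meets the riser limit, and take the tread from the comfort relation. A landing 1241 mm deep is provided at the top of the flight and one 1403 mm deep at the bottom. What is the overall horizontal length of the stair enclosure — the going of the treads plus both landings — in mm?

At most 171 each: 3549/171 = 20.75, giving 21 risers.
Each riser is 3549/21 = 169 mm (≤ 171 mm).
Tread T = 613 − 2 × 169 = 275 mm (≥ 265 mm).
21 risers give 20 treads; going = 20 × 275 = 5500 mm.
Add landings: 5500 + 1241 + 1403 = 8144 mm.

8144 mm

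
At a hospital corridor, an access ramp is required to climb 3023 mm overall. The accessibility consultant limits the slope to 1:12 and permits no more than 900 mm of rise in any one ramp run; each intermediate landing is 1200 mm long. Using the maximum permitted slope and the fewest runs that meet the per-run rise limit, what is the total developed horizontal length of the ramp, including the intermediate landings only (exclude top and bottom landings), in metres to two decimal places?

39.88 m

3023 / 900 = 3.359 → round up to 4 ramp runs. That means 3 intermediate landings.
Horizontal run for 3023 mm of rise at 1:12 is 3023 × 12 = 36276 mm.
Intermediate landings: 3 × 1200 = 3600 mm.
Total developed length = 36276 + 3600 = 39876 mm.
= 39.88 m.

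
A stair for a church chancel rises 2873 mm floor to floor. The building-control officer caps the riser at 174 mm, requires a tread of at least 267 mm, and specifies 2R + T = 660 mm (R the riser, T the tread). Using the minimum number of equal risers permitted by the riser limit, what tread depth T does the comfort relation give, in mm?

322 mm

2873 / 174 = 16.511 → round up to 17 risers.
Riser R = 2873 / 17 = 169 mm, within the 174 mm limit.
T = 660 − 2·169 = 322 mm, which satisfies the 267 mm minimum.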